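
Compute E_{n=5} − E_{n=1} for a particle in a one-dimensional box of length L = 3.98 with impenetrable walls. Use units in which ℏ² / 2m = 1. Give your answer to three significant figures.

E_n = n²π²ℏ²/(2mL²), so ΔE = (5² − 1²) π²ℏ²/(2mL²).
ΔE = 24 × π² / (2 × 0.5 × 3.98²) = 14.95.

ΔE = 15.0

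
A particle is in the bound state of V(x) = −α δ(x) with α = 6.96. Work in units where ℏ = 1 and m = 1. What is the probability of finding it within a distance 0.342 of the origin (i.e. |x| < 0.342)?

P = 0.991

The normalised bound state is ψ = √κ e^{−κ|x|} with κ = mα/ℏ² = 6.960.
P(|x| < d) = ∫_{−d}^{d} κ e^{−2κ|x|} dx = 1 − e^{−2κd} = 1 − e^{−4.761} = 0.9914.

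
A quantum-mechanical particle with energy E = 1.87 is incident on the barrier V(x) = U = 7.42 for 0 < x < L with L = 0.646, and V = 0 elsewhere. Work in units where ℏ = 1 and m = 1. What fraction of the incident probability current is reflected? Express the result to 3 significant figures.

R = 0.960

E < U: inside the barrier ψ ∝ e^{±κx} with κ = √(2m(U − E))/ℏ = 3.332.
κL = 2.152, sinh(κL) = 4.244.
The exact tunnelling result is T⁻¹ = 1 + U² sinh²(κL) / [4E(U − E)] = 24.89, so T = 0.0402.
R = 1 − T = 0.960.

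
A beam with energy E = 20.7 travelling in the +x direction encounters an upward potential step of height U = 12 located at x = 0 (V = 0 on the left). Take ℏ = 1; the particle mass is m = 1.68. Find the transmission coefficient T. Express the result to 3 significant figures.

The wavenumbers are k₁ = √(2mE)/ℏ = 8.340 on the left and k₂ = √(2m(E − U))/ℏ = 5.407 on the right.
Continuity of ψ and ψ′ at the step yields the reflection amplitude r = (k₁ − k₂)/(k₁ + k₂) = 0.2134; thus R = |r|² = 0.04553, T = 0.9545.

T = 0.954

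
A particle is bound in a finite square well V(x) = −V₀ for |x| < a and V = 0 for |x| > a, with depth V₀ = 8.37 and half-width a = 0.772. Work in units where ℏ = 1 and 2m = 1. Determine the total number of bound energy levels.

N = 2

Define the well-strength parameter z₀ = (a/ℏ)√(2mV₀) = 0.772 × √(2·0.5·8.37) = 2.233.
A new bound state (alternating even/odd) appears each time z₀ passes a multiple of π/2, so N = ⌊2z₀/π⌋ + 1 = ⌊1.422⌋ + 1 = 2.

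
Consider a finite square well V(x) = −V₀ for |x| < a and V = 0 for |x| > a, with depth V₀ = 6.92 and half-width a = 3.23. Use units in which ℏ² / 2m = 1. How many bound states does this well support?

Define the well-strength parameter z₀ = (a/ℏ)√(2mV₀) = 3.23 × √(2·0.5·6.92) = 8.497.
The even/odd transcendental equations gain one root per π/2 in z₀, giving N = 1 + ⌊2z₀/π⌋ = 1 + ⌊5.409⌋ = 6.

N = 6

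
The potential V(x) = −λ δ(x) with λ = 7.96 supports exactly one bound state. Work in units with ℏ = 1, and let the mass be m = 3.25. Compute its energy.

E = -103

For x ≠ 0 the bound state is ψ ∝ e^{−κ|x|}; integrating the TISE across the delta gives the cusp condition 2κ = 2mλ/ℏ², so κ = 25.87.
Then E = −ℏ²κ²/(2m) = −mλ²/(2ℏ²) = -103.0.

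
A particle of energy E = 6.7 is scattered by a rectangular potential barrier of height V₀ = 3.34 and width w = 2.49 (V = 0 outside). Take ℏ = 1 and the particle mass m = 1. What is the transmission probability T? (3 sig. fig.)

Above the barrier the interior wavenumber is k₂ = √(2m(E − V₀))/ℏ = 2.592, giving phase k₂w = 6.455.
Matching at both interfaces gives T⁻¹ = 1 + V₀² sin²(k₂w) / [4E(E − V₀)] = 1.004, hence T = 0.996.

T = 0.996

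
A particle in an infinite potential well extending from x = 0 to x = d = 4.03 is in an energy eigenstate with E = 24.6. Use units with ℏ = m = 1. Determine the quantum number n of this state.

n = 9

From E_n = n²π²ℏ²/(2md²) invert to n = √(2md²E)/(πℏ).
n = (4.03/π) × √(2 × 1 × 24.6) = 8.998 → n = 9.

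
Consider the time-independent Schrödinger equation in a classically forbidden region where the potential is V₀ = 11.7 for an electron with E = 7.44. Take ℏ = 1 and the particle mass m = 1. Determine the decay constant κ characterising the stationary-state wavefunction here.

κ = 2.92

Since E < V₀ the TISE in this region is ψ'' = κ²ψ with κ = √(2m(V₀ − E))/ℏ.
κ = √(2 × 1 × 4.26) = 2.919.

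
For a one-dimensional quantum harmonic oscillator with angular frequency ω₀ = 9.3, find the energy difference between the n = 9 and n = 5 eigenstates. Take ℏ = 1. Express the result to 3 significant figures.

E_n = ℏω₀(n + ½), so ΔE = (9 − 5) ℏω₀ = 4 × 9.3 = 37.20.

ΔE = 37.2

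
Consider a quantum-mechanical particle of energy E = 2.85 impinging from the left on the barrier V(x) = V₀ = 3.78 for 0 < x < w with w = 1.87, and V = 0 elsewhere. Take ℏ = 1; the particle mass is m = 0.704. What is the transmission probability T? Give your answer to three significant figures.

T = 0.0405

E < V₀: inside the barrier ψ ∝ e^{±κx} with κ = √(2m(V₀ − E))/ℏ = 1.144.
κw = 2.140, sinh(κw) = 4.190.
Matching ψ, ψ′ at both faces gives T = [1 + V₀² sinh²(κw) / (4E(V₀ − E))]⁻¹ = 1/24.66 = 0.0405.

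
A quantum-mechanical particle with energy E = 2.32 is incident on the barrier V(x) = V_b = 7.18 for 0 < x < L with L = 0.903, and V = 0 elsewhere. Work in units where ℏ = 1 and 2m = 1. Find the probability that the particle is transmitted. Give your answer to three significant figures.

T = 0.0635

Since E < V_b the interior solution is evanescent with decay constant κ = √(2m(V_b − E))/ℏ = 2.205.
κL = 1.991, sinh(κL) = 3.592.
The exact tunnelling result is T⁻¹ = 1 + V_b² sinh²(κL) / [4E(V_b − E)] = 15.75, so T = 0.0635.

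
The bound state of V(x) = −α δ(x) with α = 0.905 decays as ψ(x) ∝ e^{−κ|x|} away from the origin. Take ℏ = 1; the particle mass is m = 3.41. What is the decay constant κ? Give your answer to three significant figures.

Integrate −(ℏ²/2m)ψ'' − αδ(x)ψ = Eψ from −ε to +ε: the ψ'' term gives ψ'(0⁺) − ψ'(0⁻) and the δ term gives −(2mα/ℏ²)ψ(0).
With ψ ∝ e^{−κ|x|} this yields −2κ = −2mα/ℏ², so κ = mα/ℏ² = 3.086.

κ = 3.09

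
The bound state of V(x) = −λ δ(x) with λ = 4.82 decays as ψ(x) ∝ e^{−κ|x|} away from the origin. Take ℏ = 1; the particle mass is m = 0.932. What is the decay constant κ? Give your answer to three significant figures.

Integrate −(ℏ²/2m)ψ'' − λδ(x)ψ = Eψ from −ε to +ε: the ψ'' term gives ψ'(0⁺) − ψ'(0⁻) and the δ term gives −(2mλ/ℏ²)ψ(0).
With ψ ∝ e^{−κ|x|} this yields −2κ = −2mλ/ℏ², so κ = mλ/ℏ² = 4.492.

κ = 4.49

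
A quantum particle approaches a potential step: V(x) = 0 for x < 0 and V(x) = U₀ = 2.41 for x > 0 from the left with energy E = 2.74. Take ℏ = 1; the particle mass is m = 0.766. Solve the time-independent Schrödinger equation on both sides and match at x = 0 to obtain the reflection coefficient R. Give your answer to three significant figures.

On each side the TISE gives plane waves with k = √(2m(E − V))/ℏ: k₁ = √(2·0.766·2.74) = 2.049, k₂ = √(2·0.766·0.33) = 0.7110.
Matching ψ and ψ′ at x = 0 gives r = (k₁ − k₂)/(k₁ + k₂), so R = r² = 0.2350 and T = 1 − R = 0.7650.

R = 0.235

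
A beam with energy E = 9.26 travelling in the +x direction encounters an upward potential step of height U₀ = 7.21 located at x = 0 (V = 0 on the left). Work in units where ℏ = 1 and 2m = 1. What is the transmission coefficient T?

On each side the TISE gives plane waves with k = √(2m(E − V))/ℏ: k₁ = √(2·½·9.26) = 3.043, k₂ = √(2·½·2.05) = 1.432.
Matching ψ and ψ′ at x = 0 gives r = (k₁ − k₂)/(k₁ + k₂), so R = r² = 0.1297 and T = 1 − R = 0.8703.

T = 0.870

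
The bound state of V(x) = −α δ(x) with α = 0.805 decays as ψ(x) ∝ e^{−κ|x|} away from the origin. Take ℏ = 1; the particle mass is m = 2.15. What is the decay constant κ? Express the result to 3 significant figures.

κ = 1.73

Integrate −(ℏ²/2m)ψ'' − αδ(x)ψ = Eψ from −ε to +ε: the ψ'' term gives ψ'(0⁺) − ψ'(0⁻) and the δ term gives −(2mα/ℏ²)ψ(0).
With ψ ∝ e^{−κ|x|} this yields −2κ = −2mα/ℏ², so κ = mα/ℏ² = 1.731.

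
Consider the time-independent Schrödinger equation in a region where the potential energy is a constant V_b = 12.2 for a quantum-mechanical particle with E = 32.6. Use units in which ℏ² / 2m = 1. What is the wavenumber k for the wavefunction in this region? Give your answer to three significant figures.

k = 4.52

With E > V_b the solution is oscillatory, ψ ∝ e^{±ikx} with k = √(2m(E − V_b))/ℏ.
k = √(2 × 0.5 × 20.4) = 4.517.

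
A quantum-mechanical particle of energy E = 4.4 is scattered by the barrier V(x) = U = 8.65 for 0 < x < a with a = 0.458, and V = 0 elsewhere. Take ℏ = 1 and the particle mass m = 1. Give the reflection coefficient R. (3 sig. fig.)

E < U: inside the barrier ψ ∝ e^{±κx} with κ = √(2m(U − E))/ℏ = 2.915.
κa = 1.335, sinh(κa) = 1.769.
The exact tunnelling result is T⁻¹ = 1 + U² sinh²(κa) / [4E(U − E)] = 4.130, so T = 0.242.
R = 1 − T = 0.758.

R = 0.758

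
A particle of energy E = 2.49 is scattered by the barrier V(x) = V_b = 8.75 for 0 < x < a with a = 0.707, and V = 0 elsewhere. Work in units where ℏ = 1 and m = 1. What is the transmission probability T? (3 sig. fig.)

T = 0.0217

E < V_b: inside the barrier ψ ∝ e^{±κx} with κ = √(2m(V_b − E))/ℏ = 3.538.
κa = 2.502, sinh(κa) = 6.060.
Matching ψ, ψ′ at both faces gives T = [1 + V_b² sinh²(κa) / (4E(V_b − E))]⁻¹ = 1/46.10 = 0.0217.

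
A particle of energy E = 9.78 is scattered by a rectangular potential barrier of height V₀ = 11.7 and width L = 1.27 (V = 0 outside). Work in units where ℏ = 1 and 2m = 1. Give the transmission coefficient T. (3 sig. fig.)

E < V₀: inside the barrier ψ ∝ e^{±κx} with κ = √(2m(V₀ − E))/ℏ = 1.386.
κL = 1.760, sinh(κL) = 2.819.
Matching ψ, ψ′ at both faces gives T = [1 + V₀² sinh²(κL) / (4E(V₀ − E))]⁻¹ = 1/15.49 = 0.0646.

T = 0.0646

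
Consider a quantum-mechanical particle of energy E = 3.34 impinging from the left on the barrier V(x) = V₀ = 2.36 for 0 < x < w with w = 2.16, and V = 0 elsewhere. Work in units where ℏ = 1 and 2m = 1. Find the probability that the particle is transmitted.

T = 0.768

E > V₀: inside the barrier k₂ = √(2m(E − V₀))/ℏ = 0.9899, k₂w = 2.138.
Matching at both interfaces gives T⁻¹ = 1 + V₀² sin²(k₂w) / [4E(E − V₀)] = 1.302, hence T = 0.768.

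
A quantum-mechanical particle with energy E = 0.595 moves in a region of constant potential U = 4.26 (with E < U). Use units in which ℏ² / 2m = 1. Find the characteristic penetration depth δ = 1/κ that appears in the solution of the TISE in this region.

δ = 0.522

Since E < U the TISE in this region is ψ'' = κ²ψ with κ = √(2m(U − E))/ℏ.
κ = √(2 × 0.5 × 3.665) = 1.914. The penetration depth is δ = 1/κ = 0.522.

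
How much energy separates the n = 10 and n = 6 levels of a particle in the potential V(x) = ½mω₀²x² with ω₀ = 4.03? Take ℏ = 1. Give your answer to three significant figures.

E_n = ℏω₀(n + ½), so ΔE = (10 − 6) ℏω₀ = 4 × 4.03 = 16.12.

ΔE = 16.1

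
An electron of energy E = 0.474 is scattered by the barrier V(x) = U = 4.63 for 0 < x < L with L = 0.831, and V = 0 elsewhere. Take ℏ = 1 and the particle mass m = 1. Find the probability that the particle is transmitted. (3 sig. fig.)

T = 0.0123

Since E < U the interior solution is evanescent with decay constant κ = √(2m(U − E))/ℏ = 2.883.
κL = 2.396, sinh(κL) = 5.443.
The exact tunnelling result is T⁻¹ = 1 + U² sinh²(κL) / [4E(U − E)] = 81.60, so T = 0.0123.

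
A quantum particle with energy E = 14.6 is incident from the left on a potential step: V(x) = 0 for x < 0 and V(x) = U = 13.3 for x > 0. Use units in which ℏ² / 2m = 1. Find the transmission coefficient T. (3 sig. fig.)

T = 0.708

The wavenumbers are k₁ = √(2mE)/ℏ = 3.821 on the left and k₂ = √(2m(E − U))/ℏ = 1.140 on the right.
Continuity of ψ and ψ′ at the step yields the reflection amplitude r = (k₁ − k₂)/(k₁ + k₂) = 0.5404; thus R = |r|² = 0.2920, T = 0.7080.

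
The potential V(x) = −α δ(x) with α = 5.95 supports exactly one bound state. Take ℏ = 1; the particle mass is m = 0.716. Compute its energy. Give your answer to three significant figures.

E = -12.7

For x ≠ 0 the bound state is ψ ∝ e^{−κ|x|}; integrating the TISE across the delta gives the cusp condition 2κ = 2mα/ℏ², so κ = 4.260.
Then E = −ℏ²κ²/(2m) = −mα²/(2ℏ²) = -12.67.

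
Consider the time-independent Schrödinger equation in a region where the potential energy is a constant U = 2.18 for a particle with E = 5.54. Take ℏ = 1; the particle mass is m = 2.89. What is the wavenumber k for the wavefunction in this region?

k = 4.41

With E > U the solution is oscillatory, ψ ∝ e^{±ikx} with k = √(2m(E − U))/ℏ.
k = √(2 × 2.89 × 3.36) = 4.407.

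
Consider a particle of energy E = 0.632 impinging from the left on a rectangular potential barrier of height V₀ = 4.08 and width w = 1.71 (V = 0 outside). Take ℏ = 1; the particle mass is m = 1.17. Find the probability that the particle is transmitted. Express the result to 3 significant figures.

T = 0.000127

Since E < V₀ the interior solution is evanescent with decay constant κ = √(2m(V₀ − E))/ℏ = 2.840.
κw = 4.857, sinh(κw) = 64.33.
The exact tunnelling result is T⁻¹ = 1 + V₀² sinh²(κw) / [4E(V₀ − E)] = 7904, so T = 0.000127.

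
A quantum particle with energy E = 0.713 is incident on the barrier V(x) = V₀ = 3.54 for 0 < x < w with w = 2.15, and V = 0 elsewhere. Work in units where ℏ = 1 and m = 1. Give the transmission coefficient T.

T = 0.0000933

E < V₀: inside the barrier ψ ∝ e^{±κx} with κ = √(2m(V₀ − E))/ℏ = 2.378.
κw = 5.112, sinh(κw) = 83.02.
The exact tunnelling result is T⁻¹ = 1 + V₀² sinh²(κw) / [4E(V₀ − E)] = 10710, so T = 0.0000933.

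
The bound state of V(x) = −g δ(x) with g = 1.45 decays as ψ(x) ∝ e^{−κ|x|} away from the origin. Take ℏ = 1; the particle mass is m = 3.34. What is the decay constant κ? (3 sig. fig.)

Integrate −(ℏ²/2m)ψ'' − gδ(x)ψ = Eψ from −ε to +ε: the ψ'' term gives ψ'(0⁺) − ψ'(0⁻) and the δ term gives −(2mg/ℏ²)ψ(0).
With ψ ∝ e^{−κ|x|} this yields −2κ = −2mg/ℏ², so κ = mg/ℏ² = 4.843.

κ = 4.84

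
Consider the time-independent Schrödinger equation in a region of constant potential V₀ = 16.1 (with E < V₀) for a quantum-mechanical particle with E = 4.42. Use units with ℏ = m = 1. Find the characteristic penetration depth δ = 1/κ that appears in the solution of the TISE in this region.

Since E < V₀ the TISE in this region is ψ'' = κ²ψ with κ = √(2m(V₀ − E))/ℏ.
κ = √(2 × 1 × 11.68) = 4.833. The penetration depth is δ = 1/κ = 0.207.

δ = 0.207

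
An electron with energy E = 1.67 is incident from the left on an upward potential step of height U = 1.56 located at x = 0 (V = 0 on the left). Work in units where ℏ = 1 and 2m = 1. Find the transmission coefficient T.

On each side the TISE gives plane waves with k = √(2m(E − V))/ℏ: k₁ = √(2·½·1.67) = 1.292, k₂ = √(2·½·0.11) = 0.3317.
Continuity of ψ and ψ′ at the step yields the reflection amplitude r = (k₁ − k₂)/(k₁ + k₂) = 0.5915; thus R = |r|² = 0.3499, T = 0.6501.

T = 0.650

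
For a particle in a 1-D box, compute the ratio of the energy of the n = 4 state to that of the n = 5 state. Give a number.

0.64

Since E_n ∝ n², the ratio is (4/5)² = 0.64.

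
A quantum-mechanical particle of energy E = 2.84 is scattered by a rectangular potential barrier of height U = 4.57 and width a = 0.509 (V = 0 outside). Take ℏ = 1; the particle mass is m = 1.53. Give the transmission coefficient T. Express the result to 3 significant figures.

Since E < U the interior solution is evanescent with decay constant κ = √(2m(U − E))/ℏ = 2.301.
κa = 1.171, sinh(κa) = 1.458.
The exact tunnelling result is T⁻¹ = 1 + U² sinh²(κa) / [4E(U − E)] = 3.258, so T = 0.307.

T = 0.307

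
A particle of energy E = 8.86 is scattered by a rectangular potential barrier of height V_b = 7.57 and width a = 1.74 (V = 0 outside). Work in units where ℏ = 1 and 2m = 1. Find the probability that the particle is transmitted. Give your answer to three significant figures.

T = 0.486

Above the barrier the interior wavenumber is k₂ = √(2m(E − V_b))/ℏ = 1.136, giving phase k₂a = 1.976.
Matching at both interfaces gives T⁻¹ = 1 + V_b² sin²(k₂a) / [4E(E − V_b)] = 2.058, hence T = 0.486.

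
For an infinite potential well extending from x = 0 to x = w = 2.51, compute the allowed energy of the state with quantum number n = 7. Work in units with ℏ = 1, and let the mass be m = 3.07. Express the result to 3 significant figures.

Requiring ψ(0) = ψ(w) = 0 quantises k = nπ/w, hence E_n = ℏ²k²/2m = n²π²ℏ²/(2mw²).
E_7 = 7² × π² / (2 × 3.07 × 2.51²) = 12.50.

E = 12.5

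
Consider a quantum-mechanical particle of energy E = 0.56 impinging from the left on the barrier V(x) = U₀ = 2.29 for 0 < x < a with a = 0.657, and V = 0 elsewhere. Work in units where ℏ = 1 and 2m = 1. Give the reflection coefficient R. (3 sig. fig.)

R = 0.563

Since E < U₀ the interior solution is evanescent with decay constant κ = √(2m(U₀ − E))/ℏ = 1.315.
κa = 0.8641, sinh(κa) = 0.9758.
Matching ψ, ψ′ at both faces gives T = [1 + U₀² sinh²(κa) / (4E(U₀ − E))]⁻¹ = 1/2.289 = 0.437.
R = 1 − T = 0.563.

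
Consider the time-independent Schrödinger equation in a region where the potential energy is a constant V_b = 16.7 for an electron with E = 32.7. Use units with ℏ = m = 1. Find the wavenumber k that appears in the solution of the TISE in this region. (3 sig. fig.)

k = 5.66

With E > V_b the solution is oscillatory, ψ ∝ e^{±ikx} with k = √(2m(E − V_b))/ℏ.
k = √(2 × 1 × 16) = 5.657.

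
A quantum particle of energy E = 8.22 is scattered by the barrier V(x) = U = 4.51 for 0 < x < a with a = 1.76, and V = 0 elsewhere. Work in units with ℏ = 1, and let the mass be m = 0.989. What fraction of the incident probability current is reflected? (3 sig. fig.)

R = 0.143

Above the barrier the interior wavenumber is k₂ = √(2m(E − U))/ℏ = 2.709, giving phase k₂a = 4.768.
T = [1 + U² sin²(k₂a) / (4E(E − U))]⁻¹ = 1/1.166 = 0.857.
R = 1 − T = 0.143.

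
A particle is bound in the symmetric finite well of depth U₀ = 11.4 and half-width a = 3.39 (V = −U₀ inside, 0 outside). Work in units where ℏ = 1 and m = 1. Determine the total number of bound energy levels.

N = 11

The dimensionless depth is z₀ = a√(2mU₀)/ℏ = 3.39 × √(22.80) = 16.19.
A new bound state (alternating even/odd) appears each time z₀ passes a multiple of π/2, so N = ⌊2z₀/π⌋ + 1 = ⌊10.30⌋ + 1 = 11.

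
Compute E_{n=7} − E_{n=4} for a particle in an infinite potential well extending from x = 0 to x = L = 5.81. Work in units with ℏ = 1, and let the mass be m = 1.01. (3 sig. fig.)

ΔE = 4.78

E_n = n²π²ℏ²/(2mL²), so ΔE = (7² − 4²) π²ℏ²/(2mL²).
ΔE = 33 × π² / (2 × 1.01 × 5.81²) = 4.777.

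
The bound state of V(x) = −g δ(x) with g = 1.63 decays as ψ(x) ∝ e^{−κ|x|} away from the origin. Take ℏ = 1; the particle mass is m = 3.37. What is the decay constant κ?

Integrate −(ℏ²/2m)ψ'' − gδ(x)ψ = Eψ from −ε to +ε: the ψ'' term gives ψ'(0⁺) − ψ'(0⁻) and the δ term gives −(2mg/ℏ²)ψ(0).
With ψ ∝ e^{−κ|x|} this yields −2κ = −2mg/ℏ², so κ = mg/ℏ² = 5.493.

κ = 5.49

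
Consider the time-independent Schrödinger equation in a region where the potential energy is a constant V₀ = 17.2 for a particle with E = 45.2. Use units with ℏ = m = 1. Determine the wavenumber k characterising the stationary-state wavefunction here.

k = 7.48

With E > V₀ the solution is oscillatory, ψ ∝ e^{±ikx} with k = √(2m(E − V₀))/ℏ.
k = √(2 × 1 × 28) = 7.483.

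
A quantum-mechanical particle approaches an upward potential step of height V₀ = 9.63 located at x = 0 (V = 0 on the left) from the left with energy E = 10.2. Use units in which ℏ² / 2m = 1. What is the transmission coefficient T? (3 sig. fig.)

On each side the TISE gives plane waves with k = √(2m(E − V))/ℏ: k₁ = √(2·½·10.2) = 3.194, k₂ = √(2·½·0.57) = 0.7550.
Continuity of ψ and ψ′ at the step yields the reflection amplitude r = (k₁ − k₂)/(k₁ + k₂) = 0.6176; thus R = |r|² = 0.3814, T = 0.6186.

T = 0.619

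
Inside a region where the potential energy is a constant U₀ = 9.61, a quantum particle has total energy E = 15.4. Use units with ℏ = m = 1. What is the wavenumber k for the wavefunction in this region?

k = 3.40

With E > U₀ the solution is oscillatory, ψ ∝ e^{±ikx} with k = √(2m(E − U₀))/ℏ.
k = √(2 × 1 × 5.79) = 3.403.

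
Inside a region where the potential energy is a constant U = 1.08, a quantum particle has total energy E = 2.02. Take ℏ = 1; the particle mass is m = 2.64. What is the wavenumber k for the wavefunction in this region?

k = 2.23

With E > U the solution is oscillatory, ψ ∝ e^{±ikx} with k = √(2m(E − U))/ℏ.
k = √(2 × 2.64 × 0.94) = 2.228.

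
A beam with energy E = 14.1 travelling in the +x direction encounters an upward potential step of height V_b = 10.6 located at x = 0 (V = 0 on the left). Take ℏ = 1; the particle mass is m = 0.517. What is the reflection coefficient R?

R = 0.112

The wavenumbers are k₁ = √(2mE)/ℏ = 3.818 on the left and k₂ = √(2m(E − V_b))/ℏ = 1.902 on the right.
Continuity of ψ and ψ′ at the step yields the reflection amplitude r = (k₁ − k₂)/(k₁ + k₂) = 0.3349; thus R = |r|² = 0.1122, T = 0.8878.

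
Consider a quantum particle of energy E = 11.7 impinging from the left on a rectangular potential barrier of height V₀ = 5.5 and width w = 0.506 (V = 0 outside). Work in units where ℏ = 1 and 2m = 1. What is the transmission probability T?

T = 0.914

E > V₀: inside the barrier k₂ = √(2m(E − V₀))/ℏ = 2.490, k₂w = 1.260.
T = [1 + V₀² sin²(k₂w) / (4E(E − V₀))]⁻¹ = 1/1.094 = 0.914.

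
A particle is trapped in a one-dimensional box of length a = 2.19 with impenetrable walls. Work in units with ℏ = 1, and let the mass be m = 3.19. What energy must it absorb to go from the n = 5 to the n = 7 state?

ΔE = 7.74

E_n = n²π²ℏ²/(2ma²), so ΔE = (7² − 5²) π²ℏ²/(2ma²).
ΔE = 24 × π² / (2 × 3.19 × 2.19²) = 7.741.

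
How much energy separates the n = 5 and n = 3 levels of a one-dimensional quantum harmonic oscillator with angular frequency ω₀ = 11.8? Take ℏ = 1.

ΔE = 23.6

E_n = ℏω₀(n + ½), so ΔE = (5 − 3) ℏω₀ = 2 × 11.8 = 23.60.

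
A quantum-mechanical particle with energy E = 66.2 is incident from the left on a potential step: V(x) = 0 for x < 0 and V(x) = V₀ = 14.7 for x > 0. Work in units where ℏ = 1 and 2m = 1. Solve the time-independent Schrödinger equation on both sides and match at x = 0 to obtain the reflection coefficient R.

The wavenumbers are k₁ = √(2mE)/ℏ = 8.136 on the left and k₂ = √(2m(E − V₀))/ℏ = 7.176 on the right.
Continuity of ψ and ψ′ at the step yields the reflection amplitude r = (k₁ − k₂)/(k₁ + k₂) = 0.06269; thus R = |r|² = 0.003930, T = 0.9961.

R = 0.00393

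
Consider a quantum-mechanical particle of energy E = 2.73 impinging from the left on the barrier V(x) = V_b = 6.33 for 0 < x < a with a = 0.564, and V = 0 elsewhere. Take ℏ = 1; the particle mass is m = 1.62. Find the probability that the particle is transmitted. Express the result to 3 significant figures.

T = 0.0800

Since E < V_b the interior solution is evanescent with decay constant κ = √(2m(V_b − E))/ℏ = 3.415.
κa = 1.926, sinh(κa) = 3.359.
The exact tunnelling result is T⁻¹ = 1 + V_b² sinh²(κa) / [4E(V_b − E)] = 12.50, so T = 0.0800.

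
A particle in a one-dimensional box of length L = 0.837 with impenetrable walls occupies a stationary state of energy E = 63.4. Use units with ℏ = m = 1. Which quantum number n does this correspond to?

n = 3

For an infinite well E_n = n²π²ℏ²/(2mL²), so n = (L/πℏ)√(2mE).
n = (0.837/π) × √(2 × 1 × 63.4) = 3.000 → n = 3.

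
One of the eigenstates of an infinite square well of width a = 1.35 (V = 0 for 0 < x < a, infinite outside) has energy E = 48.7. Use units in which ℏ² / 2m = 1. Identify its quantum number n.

For an infinite well E_n = n²π²ℏ²/(2ma²), so n = (a/πℏ)√(2mE).
n = (1.35/π) × √(2 × 0.5 × 48.7) = 2.999 → n = 3.

n = 3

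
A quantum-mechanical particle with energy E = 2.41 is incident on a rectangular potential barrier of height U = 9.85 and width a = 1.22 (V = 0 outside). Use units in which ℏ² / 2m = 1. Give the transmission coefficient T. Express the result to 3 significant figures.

T = 0.00380

Since E < U the interior solution is evanescent with decay constant κ = √(2m(U − E))/ℏ = 2.728.
κa = 3.328, sinh(κa) = 13.92.
The exact tunnelling result is T⁻¹ = 1 + U² sinh²(κa) / [4E(U − E)] = 263.1, so T = 0.00380.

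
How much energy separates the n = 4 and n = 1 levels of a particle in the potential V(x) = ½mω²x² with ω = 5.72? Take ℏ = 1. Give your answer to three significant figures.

ΔE = 17.2

E_n = ℏω(n + ½), so ΔE = (4 − 1) ℏω = 3 × 5.72 = 17.16.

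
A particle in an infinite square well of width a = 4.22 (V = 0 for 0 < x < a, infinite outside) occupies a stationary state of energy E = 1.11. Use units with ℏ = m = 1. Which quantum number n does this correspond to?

n = 2

From E_n = n²π²ℏ²/(2ma²) invert to n = √(2ma²E)/(πℏ).
n = (4.22/π) × √(2 × 1 × 1.11) = 2.001 → n = 2.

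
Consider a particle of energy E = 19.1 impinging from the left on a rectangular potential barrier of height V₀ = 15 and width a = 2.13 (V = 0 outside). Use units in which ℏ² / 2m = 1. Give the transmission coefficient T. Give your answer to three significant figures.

T = 0.621

E > V₀: inside the barrier k₂ = √(2m(E − V₀))/ℏ = 2.025, k₂a = 4.313.
T = [1 + V₀² sin²(k₂a) / (4E(E − V₀))]⁻¹ = 1/1.610 = 0.621.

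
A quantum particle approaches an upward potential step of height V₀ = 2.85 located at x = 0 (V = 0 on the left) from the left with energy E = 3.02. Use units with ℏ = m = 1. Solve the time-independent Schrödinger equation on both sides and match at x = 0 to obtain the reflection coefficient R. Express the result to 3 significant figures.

R = 0.380

On each side the TISE gives plane waves with k = √(2m(E − V))/ℏ: k₁ = √(2·1·3.02) = 2.458, k₂ = √(2·1·0.17) = 0.5831.
Matching ψ and ψ′ at x = 0 gives r = (k₁ − k₂)/(k₁ + k₂), so R = r² = 0.3800 and T = 1 − R = 0.6200.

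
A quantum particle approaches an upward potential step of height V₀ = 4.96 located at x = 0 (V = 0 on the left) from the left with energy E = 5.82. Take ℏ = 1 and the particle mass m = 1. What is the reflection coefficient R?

R = 0.198

The wavenumbers are k₁ = √(2mE)/ℏ = 3.412 on the left and k₂ = √(2m(E − V₀))/ℏ = 1.311 on the right.
Matching ψ and ψ′ at x = 0 gives r = (k₁ − k₂)/(k₁ + k₂), so R = r² = 0.1977 and T = 1 − R = 0.8023.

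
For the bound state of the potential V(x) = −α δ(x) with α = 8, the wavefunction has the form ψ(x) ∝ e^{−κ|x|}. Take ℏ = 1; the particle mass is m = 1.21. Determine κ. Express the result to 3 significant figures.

κ = 9.68

Integrate −(ℏ²/2m)ψ'' − αδ(x)ψ = Eψ from −ε to +ε: the ψ'' term gives ψ'(0⁺) − ψ'(0⁻) and the δ term gives −(2mα/ℏ²)ψ(0).
With ψ ∝ e^{−κ|x|} this yields −2κ = −2mα/ℏ², so κ = mα/ℏ² = 9.680.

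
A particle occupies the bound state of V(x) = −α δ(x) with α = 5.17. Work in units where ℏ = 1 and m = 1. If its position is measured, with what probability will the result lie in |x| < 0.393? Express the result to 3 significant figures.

P = 0.983

The normalised bound state is ψ = √κ e^{−κ|x|} with κ = mα/ℏ² = 5.170.
P(|x| < d) = ∫_{−d}^{d} κ e^{−2κ|x|} dx = 1 − e^{−2κd} = 1 − e^{−4.064} = 0.9828.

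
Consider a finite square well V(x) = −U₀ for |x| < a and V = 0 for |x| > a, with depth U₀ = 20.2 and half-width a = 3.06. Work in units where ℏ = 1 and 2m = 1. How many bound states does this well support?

N = 9

The dimensionless depth is z₀ = a√(2mU₀)/ℏ = 3.06 × √(20.20) = 13.75.
A new bound state (alternating even/odd) appears each time z₀ passes a multiple of π/2, so N = ⌊2z₀/π⌋ + 1 = ⌊8.755⌋ + 1 = 9.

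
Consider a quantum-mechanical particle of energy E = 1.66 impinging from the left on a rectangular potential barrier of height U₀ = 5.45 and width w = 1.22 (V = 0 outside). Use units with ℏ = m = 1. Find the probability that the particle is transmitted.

T = 0.00409

E < U₀: inside the barrier ψ ∝ e^{±κx} with κ = √(2m(U₀ − E))/ℏ = 2.753.
κw = 3.359, sinh(κw) = 14.36.
Matching ψ, ψ′ at both faces gives T = [1 + U₀² sinh²(κw) / (4E(U₀ − E))]⁻¹ = 1/244.4 = 0.00409.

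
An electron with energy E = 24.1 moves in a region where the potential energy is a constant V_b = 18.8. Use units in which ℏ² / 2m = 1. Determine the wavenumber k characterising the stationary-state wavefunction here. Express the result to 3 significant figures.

With E > V_b the solution is oscillatory, ψ ∝ e^{±ikx} with k = √(2m(E − V_b))/ℏ.
k = √(2 × 0.5 × 5.3) = 2.302.

k = 2.30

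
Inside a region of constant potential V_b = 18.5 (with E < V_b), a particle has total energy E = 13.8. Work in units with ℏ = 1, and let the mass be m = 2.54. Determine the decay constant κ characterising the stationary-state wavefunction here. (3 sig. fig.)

Since E < V_b the TISE in this region is ψ'' = κ²ψ with κ = √(2m(V_b − E))/ℏ.
κ = √(2 × 2.54 × 4.7) = 4.886.

κ = 4.89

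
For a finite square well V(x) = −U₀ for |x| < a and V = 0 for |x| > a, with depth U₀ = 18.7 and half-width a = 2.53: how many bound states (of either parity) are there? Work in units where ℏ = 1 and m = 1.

N = 10

Define the well-strength parameter z₀ = (a/ℏ)√(2mU₀) = 2.53 × √(2·1·18.7) = 15.47.
The even/odd transcendental equations gain one root per π/2 in z₀, giving N = 1 + ⌊2z₀/π⌋ = 1 + ⌊9.850⌋ = 10.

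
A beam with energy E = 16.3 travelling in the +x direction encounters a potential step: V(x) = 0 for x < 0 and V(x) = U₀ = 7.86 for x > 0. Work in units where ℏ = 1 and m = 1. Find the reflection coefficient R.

On each side the TISE gives plane waves with k = √(2m(E − V))/ℏ: k₁ = √(2·1·16.3) = 5.710, k₂ = √(2·1·8.44) = 4.109.
Continuity of ψ and ψ′ at the step yields the reflection amplitude r = (k₁ − k₂)/(k₁ + k₂) = 0.1631; thus R = |r|² = 0.02659, T = 0.9734.

R = 0.0266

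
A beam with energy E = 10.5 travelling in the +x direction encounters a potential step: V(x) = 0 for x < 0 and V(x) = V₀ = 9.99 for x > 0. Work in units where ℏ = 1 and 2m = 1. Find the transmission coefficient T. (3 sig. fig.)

T = 0.592

The wavenumbers are k₁ = √(2mE)/ℏ = 3.240 on the left and k₂ = √(2m(E − V₀))/ℏ = 0.7141 on the right.
Continuity of ψ and ψ′ at the step yields the reflection amplitude r = (k₁ − k₂)/(k₁ + k₂) = 0.6388; thus R = |r|² = 0.4081, T = 0.5919.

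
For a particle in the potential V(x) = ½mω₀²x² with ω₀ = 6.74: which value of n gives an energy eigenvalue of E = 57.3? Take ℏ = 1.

n = 8

E_n = ℏω₀(n + ½) ⇒ n = E/(ℏω₀) − ½ = 57.3/6.74 − 0.5 = 8.001 → n = 8.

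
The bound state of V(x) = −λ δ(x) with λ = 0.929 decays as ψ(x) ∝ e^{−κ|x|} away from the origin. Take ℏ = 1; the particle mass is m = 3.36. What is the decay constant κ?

κ = 3.12

Integrating the TISE across x = 0 gives the cusp condition ψ'(0⁺) − ψ'(0⁻) = −(2mλ/ℏ²)ψ(0).
With ψ ∝ e^{−κ|x|} this yields −2κ = −2mλ/ℏ², so κ = mλ/ℏ² = 3.121.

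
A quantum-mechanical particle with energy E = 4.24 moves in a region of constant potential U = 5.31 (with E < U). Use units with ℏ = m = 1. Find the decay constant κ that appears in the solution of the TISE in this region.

κ = 1.46

Since E < U the TISE in this region is ψ'' = κ²ψ with κ = √(2m(U − E))/ℏ.
κ = √(2 × 1 × 1.07) = 1.463.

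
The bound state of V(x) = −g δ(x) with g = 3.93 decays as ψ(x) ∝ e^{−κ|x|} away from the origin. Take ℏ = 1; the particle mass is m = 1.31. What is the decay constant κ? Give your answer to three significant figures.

κ = 5.15

Integrating the TISE across x = 0 gives the cusp condition ψ'(0⁺) − ψ'(0⁻) = −(2mg/ℏ²)ψ(0).
With ψ ∝ e^{−κ|x|} this yields −2κ = −2mg/ℏ², so κ = mg/ℏ² = 5.148.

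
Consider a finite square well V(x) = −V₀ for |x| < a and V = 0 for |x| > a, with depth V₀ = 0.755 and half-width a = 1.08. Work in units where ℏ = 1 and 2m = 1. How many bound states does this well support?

N = 1

Define the well-strength parameter z₀ = (a/ℏ)√(2mV₀) = 1.08 × √(2·0.5·0.755) = 0.9384.
The even/odd transcendental equations gain one root per π/2 in z₀, giving N = 1 + ⌊2z₀/π⌋ = 1 + ⌊0.5974⌋ = 1.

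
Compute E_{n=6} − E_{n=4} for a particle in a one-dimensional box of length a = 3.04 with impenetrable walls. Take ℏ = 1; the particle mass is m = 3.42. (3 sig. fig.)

E_n = n²π²ℏ²/(2ma²), so ΔE = (6² − 4²) π²ℏ²/(2ma²).
ΔE = 20 × π² / (2 × 3.42 × 3.04²) = 3.123.

ΔE = 3.12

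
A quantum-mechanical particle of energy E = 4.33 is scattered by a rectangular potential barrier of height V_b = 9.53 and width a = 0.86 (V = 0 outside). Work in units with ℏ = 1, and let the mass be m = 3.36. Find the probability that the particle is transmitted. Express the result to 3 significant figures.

T = 0.000152

Since E < V_b the interior solution is evanescent with decay constant κ = √(2m(V_b − E))/ℏ = 5.911.
κa = 5.084, sinh(κa) = 80.69.
Matching ψ, ψ′ at both faces gives T = [1 + V_b² sinh²(κa) / (4E(V_b − E))]⁻¹ = 1/6566 = 0.000152.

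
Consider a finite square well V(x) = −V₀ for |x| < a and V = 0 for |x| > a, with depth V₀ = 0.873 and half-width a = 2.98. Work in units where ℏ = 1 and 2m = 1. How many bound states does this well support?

N = 2

The dimensionless depth is z₀ = a√(2mV₀)/ℏ = 2.98 × √(0.8730) = 2.784.
A new bound state (alternating even/odd) appears each time z₀ passes a multiple of π/2, so N = ⌊2z₀/π⌋ + 1 = ⌊1.773⌋ + 1 = 2.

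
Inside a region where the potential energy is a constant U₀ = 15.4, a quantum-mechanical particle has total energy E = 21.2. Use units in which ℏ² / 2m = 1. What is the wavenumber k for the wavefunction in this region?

With E > U₀ the solution is oscillatory, ψ ∝ e^{±ikx} with k = √(2m(E − U₀))/ℏ.
k = √(2 × 0.5 × 5.8) = 2.408.

k = 2.41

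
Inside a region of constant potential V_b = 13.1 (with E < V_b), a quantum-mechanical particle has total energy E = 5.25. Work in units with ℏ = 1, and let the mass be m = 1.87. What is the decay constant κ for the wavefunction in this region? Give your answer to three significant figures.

Since E < V_b the TISE in this region is ψ'' = κ²ψ with κ = √(2m(V_b − E))/ℏ.
κ = √(2 × 1.87 × 7.85) = 5.418.

κ = 5.42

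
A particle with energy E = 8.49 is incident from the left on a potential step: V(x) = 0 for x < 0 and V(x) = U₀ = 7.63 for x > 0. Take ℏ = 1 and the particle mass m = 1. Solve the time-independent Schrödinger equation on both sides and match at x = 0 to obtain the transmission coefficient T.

T = 0.733

On each side the TISE gives plane waves with k = √(2m(E − V))/ℏ: k₁ = √(2·1·8.49) = 4.121, k₂ = √(2·1·0.86) = 1.311.
Continuity of ψ and ψ′ at the step yields the reflection amplitude r = (k₁ − k₂)/(k₁ + k₂) = 0.5171; thus R = |r|² = 0.2674, T = 0.7326.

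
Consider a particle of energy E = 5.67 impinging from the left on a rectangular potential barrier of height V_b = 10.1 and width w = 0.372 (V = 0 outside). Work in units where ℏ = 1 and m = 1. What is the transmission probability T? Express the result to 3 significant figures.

Since E < V_b the interior solution is evanescent with decay constant κ = √(2m(V_b − E))/ℏ = 2.977.
κw = 1.107, sinh(κw) = 1.348.
The exact tunnelling result is T⁻¹ = 1 + V_b² sinh²(κw) / [4E(V_b − E)] = 2.844, so T = 0.352.

T = 0.352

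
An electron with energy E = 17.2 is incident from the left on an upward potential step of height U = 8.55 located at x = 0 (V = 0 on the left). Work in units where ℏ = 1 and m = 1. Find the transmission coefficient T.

The wavenumbers are k₁ = √(2mE)/ℏ = 5.865 on the left and k₂ = √(2m(E − U))/ℏ = 4.159 on the right.
Matching ψ and ψ′ at x = 0 gives r = (k₁ − k₂)/(k₁ + k₂), so R = r² = 0.02896 and T = 1 − R = 0.9710.

T = 0.971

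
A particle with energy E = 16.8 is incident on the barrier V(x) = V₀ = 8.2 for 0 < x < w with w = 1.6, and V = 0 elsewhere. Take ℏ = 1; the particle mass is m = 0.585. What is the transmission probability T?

T = 0.908

Above the barrier the interior wavenumber is k₂ = √(2m(E − V₀))/ℏ = 3.172, giving phase k₂w = 5.075.
T = [1 + V₀² sin²(k₂w) / (4E(E − V₀))]⁻¹ = 1/1.102 = 0.908.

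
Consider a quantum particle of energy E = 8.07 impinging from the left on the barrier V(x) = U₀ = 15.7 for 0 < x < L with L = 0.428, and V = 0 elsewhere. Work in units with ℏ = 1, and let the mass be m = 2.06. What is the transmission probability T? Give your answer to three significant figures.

T = 0.0324

E < U₀: inside the barrier ψ ∝ e^{±κx} with κ = √(2m(U₀ − E))/ℏ = 5.607.
κL = 2.400, sinh(κL) = 5.464.
Matching ψ, ψ′ at both faces gives T = [1 + U₀² sinh²(κL) / (4E(U₀ − E))]⁻¹ = 1/30.88 = 0.0324.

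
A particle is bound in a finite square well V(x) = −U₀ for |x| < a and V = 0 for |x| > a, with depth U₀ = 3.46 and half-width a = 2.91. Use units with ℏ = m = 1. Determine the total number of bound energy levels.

N = 5

The dimensionless depth is z₀ = a√(2mU₀)/ℏ = 2.91 × √(6.920) = 7.655.
A new bound state (alternating even/odd) appears each time z₀ passes a multiple of π/2, so N = ⌊2z₀/π⌋ + 1 = ⌊4.873⌋ + 1 = 5.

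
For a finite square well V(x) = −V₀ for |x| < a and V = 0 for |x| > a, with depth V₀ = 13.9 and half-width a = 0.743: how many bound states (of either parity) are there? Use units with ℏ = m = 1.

N = 3

Define the well-strength parameter z₀ = (a/ℏ)√(2mV₀) = 0.743 × √(2·1·13.9) = 3.918.
A new bound state (alternating even/odd) appears each time z₀ passes a multiple of π/2, so N = ⌊2z₀/π⌋ + 1 = ⌊2.494⌋ + 1 = 3.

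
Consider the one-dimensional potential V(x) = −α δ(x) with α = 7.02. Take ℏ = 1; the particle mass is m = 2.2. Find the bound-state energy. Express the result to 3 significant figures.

E = -54.2

The bound state is ψ(x) = √κ e^{−κ|x|}. The derivative jump ψ'(0⁺) − ψ'(0⁻) = −(2mα/ℏ²)ψ(0) fixes κ = mα/ℏ² = 15.44.
Then E = −ℏ²κ²/(2m) = −mα²/(2ℏ²) = -54.21.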